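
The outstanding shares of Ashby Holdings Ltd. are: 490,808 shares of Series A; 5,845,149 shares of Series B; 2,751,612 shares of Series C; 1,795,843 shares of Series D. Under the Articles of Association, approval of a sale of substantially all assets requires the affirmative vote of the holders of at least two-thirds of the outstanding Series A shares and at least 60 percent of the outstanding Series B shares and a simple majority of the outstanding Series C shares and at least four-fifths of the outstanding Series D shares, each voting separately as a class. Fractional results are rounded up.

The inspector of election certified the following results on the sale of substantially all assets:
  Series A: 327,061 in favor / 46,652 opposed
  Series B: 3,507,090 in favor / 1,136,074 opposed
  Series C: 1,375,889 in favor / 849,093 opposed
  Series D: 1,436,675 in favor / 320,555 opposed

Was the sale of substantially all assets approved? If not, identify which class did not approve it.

Not approved — the Series A shares did not give the required vote.

Series A: 2/3 of 490808 = 327205.33, rounded up to 327206; 327,206 required, 327,061 in favor — not approved.
Series B: 3/5 of 5845149 = 3507089.40, rounded up to 3507090; 3,507,090 required, 3,507,090 in favor — approved.
Series C: a majority of 2751612 is 1375807; 1,375,807 required, 1,375,889 in favor — approved.
Series D: 4/5 of 1795843 = 1436674.40, rounded up to 1436675; 1,436,675 required, 1,436,675 in favor — approved.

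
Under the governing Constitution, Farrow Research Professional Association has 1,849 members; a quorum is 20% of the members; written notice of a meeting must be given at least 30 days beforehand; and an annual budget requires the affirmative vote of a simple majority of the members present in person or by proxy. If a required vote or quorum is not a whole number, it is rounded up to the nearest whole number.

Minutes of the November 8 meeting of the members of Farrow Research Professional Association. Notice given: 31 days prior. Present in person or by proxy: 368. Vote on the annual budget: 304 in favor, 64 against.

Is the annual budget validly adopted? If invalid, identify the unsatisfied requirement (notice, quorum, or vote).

Invalid — quorum requirement not satisfied.

Notice: 31 days given; 30 required. Satisfied.
Quorum: 20% of 1,849 = 369.80, rounded up to 370; 368 present. Not satisfied.
Vote: requires a majority of those present (368); a majority of 368 is 185, so 185 needed; 304 in favor. Satisfied.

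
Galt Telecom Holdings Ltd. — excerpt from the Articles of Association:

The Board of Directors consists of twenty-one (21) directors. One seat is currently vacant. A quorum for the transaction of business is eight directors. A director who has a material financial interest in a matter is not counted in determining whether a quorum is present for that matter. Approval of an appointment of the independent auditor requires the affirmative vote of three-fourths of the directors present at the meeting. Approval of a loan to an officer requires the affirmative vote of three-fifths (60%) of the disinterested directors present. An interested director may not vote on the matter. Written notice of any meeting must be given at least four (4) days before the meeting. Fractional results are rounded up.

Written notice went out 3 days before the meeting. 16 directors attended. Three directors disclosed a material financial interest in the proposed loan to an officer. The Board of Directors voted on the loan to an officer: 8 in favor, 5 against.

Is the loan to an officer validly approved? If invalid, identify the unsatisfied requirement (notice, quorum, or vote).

Notice: 3 days given; 4 required (3 < 4). Not satisfied.
Quorum: 16 present, but the 3 interested directors do not count, leaving 13. Quorum is 8. Satisfied.
Vote: the loan to an officer requires three-fifths of the disinterested directors present (16 − 3 = 13). 3/5 of 13 = 7.80, rounded up to 8, so 8 affirmative votes are needed; 8 voted in favor. Satisfied.

Invalid — notice requirement not satisfied.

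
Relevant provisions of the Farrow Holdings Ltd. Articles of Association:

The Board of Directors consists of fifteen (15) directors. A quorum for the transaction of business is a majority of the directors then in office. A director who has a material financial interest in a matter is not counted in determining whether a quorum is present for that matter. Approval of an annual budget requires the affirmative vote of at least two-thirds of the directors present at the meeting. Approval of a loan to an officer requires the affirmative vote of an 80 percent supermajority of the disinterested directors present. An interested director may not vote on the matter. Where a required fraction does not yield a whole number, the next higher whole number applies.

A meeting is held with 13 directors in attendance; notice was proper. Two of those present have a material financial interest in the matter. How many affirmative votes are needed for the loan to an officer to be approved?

The loan to an officer requires four-fifths of the disinterested directors present (13 − 2 = 11).
4/5 of 11 = 8.80, rounded up to 9.

9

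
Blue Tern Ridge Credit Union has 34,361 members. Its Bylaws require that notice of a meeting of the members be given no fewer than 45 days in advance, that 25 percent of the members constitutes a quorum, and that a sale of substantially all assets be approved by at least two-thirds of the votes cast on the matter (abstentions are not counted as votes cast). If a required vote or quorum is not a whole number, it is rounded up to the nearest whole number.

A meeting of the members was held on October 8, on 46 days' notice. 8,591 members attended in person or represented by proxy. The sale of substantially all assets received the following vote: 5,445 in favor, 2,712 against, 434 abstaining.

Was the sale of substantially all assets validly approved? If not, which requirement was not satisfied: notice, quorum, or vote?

Notice: 46 days given; 45 required. Satisfied.
Quorum: 25% of 34,361 = 8,590.25, rounded up to 8,591; 8,591 present. Satisfied.
Vote: requires two-thirds of the votes cast (8,591 − 434 abstaining = 8,157); 2/3 of 8157 = 5438, so 5,438 needed; 5,445 in favor. Satisfied.

Valid — all requirements satisfied.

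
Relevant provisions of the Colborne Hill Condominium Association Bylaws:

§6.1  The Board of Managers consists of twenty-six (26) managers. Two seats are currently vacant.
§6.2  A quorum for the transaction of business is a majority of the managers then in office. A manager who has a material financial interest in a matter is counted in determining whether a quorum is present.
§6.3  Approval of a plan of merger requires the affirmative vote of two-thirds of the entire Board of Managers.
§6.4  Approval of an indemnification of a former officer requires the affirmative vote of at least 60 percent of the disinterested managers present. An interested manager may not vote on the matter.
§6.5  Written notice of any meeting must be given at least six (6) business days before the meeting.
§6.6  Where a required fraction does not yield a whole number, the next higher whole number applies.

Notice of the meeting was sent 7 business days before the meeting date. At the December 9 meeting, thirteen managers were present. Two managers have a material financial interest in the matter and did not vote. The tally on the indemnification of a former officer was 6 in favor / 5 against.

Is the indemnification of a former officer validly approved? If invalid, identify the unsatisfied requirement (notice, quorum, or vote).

Invalid — vote requirement not satisfied.

Notice: 7 business days given; 6 required (7 ≥ 6). Satisfied.
Quorum: 13 present (interested managers count toward quorum); quorum is 13. Satisfied.
Vote: the indemnification of a former officer requires three-fifths of the disinterested managers present (13 − 2 = 11). 3/5 of 11 = 6.60, rounded up to 7, so 7 affirmative votes are needed; 6 voted in favor. Not satisfied.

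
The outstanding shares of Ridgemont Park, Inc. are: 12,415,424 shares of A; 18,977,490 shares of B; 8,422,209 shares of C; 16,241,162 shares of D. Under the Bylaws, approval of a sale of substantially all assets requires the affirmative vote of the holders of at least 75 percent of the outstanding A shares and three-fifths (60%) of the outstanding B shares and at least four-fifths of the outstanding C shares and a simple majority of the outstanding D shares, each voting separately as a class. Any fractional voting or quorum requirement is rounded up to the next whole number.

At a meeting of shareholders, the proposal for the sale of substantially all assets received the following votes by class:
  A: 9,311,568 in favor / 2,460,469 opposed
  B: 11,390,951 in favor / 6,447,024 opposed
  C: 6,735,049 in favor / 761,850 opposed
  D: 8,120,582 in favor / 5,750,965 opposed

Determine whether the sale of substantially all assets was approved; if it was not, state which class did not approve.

Not approved — the C shares did not give the required vote.

A: 3/4 of 12415424 = 9311568; 9,311,568 required, 9,311,568 in favor — approved.
B: 3/5 of 18977490 = 11386494; 11,386,494 required, 11,390,951 in favor — approved.
C: 4/5 of 8422209 = 6737767.20, rounded up to 6737768; 6,737,768 required, 6,735,049 in favor — not approved.
D: a majority of 16241162 is 8120582; 8,120,582 required, 8,120,582 in favor — approved.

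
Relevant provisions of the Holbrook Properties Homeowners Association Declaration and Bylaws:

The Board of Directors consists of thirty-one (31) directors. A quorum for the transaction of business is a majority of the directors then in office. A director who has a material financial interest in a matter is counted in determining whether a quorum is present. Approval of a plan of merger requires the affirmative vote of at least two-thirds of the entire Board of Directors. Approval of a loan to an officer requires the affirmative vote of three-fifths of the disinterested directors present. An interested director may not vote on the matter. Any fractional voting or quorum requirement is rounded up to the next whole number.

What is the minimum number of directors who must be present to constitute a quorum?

16

A majority of 31 is 16.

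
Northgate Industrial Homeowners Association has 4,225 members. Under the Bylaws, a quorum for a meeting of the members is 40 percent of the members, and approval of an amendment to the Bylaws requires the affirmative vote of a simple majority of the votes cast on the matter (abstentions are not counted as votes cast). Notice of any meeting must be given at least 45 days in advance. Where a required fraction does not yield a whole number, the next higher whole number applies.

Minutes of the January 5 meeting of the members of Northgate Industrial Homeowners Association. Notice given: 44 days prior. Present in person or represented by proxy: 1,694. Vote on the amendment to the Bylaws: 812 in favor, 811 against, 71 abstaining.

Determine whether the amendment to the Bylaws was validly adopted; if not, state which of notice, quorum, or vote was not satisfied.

Invalid — notice requirement not satisfied.

Notice: 44 days given; 45 required. Not satisfied.
Quorum: 40% of 4,225 = 1,690; 1,694 present. Satisfied.
Vote: requires a majority of the votes cast (1,694 − 71 abstaining = 1,623); a majority of 1623 is 812, so 812 needed; 812 in favor. Satisfied.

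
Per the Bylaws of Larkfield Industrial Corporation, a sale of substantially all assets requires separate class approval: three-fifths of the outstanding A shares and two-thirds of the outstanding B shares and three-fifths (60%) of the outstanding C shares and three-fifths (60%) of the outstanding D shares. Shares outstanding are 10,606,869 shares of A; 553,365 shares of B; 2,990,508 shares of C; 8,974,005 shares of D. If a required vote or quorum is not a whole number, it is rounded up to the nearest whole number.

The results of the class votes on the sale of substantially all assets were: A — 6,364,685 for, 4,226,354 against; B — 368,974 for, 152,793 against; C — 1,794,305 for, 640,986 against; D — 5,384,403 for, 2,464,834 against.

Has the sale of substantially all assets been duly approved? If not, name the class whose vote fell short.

A: 3/5 of 10606869 = 6364121.40, rounded up to 6364122; 6,364,122 required, 6,364,685 in favor — approved.
B: 2/3 of 553365 = 368910; 368,910 required, 368,974 in favor — approved.
C: 3/5 of 2990508 = 1794304.80, rounded up to 1794305; 1,794,305 required, 1,794,305 in favor — approved.
D: 3/5 of 8974005 = 5384403; 5,384,403 required, 5,384,403 in favor — approved.

Approved — every class gave the required vote.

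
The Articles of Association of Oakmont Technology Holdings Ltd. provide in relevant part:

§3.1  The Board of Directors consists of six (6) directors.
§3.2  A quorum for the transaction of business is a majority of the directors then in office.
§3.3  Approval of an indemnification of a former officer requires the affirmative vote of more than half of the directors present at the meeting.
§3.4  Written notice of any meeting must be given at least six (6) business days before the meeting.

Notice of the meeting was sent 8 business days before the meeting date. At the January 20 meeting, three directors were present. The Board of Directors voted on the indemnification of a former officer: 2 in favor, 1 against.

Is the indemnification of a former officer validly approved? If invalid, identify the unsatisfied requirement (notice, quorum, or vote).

Notice: 8 business days given; 6 required (8 ≥ 6). Satisfied.
Quorum: 3 present; quorum is 4. Not satisfied.
Vote: the indemnification of a former officer requires a majority of the directors present (3). A majority of 3 is 2, so 2 affirmative votes are needed; 2 voted in favor. Satisfied. (Moot — without a quorum no business can be validly transacted.)

Invalid — quorum requirement not satisfied.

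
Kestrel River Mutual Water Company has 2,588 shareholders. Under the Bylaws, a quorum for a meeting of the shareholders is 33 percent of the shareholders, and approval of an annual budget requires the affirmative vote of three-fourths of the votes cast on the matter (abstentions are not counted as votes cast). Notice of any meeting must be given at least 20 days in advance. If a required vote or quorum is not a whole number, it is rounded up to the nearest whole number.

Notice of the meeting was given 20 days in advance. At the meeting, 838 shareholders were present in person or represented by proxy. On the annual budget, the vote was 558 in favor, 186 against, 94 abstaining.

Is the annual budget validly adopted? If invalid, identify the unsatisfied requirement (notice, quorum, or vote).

Notice: 20 days given; 20 required. Satisfied.
Quorum: 33% of 2,588 = 854.04, rounded up to 855; 838 present. Not satisfied.
Vote: requires three-fourths of the votes cast (838 − 94 abstaining = 744); 3/4 of 744 = 558, so 558 needed; 558 in favor. Satisfied.

Invalid — quorum requirement not satisfied.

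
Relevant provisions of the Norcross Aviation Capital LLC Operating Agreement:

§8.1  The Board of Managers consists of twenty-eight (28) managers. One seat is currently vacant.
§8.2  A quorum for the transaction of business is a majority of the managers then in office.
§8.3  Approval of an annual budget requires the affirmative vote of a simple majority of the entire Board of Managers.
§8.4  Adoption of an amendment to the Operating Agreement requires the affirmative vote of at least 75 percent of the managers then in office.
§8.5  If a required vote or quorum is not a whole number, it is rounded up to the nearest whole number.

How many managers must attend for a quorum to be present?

14

A majority of 27 is 14.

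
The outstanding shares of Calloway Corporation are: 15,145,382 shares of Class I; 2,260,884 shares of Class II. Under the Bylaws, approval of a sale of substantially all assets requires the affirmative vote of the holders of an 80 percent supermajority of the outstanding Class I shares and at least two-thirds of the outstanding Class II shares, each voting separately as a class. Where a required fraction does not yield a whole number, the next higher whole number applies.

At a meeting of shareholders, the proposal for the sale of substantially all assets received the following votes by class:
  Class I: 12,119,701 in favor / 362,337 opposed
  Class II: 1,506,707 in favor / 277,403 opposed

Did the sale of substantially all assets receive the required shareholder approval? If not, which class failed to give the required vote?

Class I: 4/5 of 15145382 = 12116305.60, rounded up to 12116306; 12,116,306 required, 12,119,701 in favor — approved.
Class II: 2/3 of 2260884 = 1507256; 1,507,256 required, 1,506,707 in favor — not approved.

Not approved — the Class II shares did not give the required vote.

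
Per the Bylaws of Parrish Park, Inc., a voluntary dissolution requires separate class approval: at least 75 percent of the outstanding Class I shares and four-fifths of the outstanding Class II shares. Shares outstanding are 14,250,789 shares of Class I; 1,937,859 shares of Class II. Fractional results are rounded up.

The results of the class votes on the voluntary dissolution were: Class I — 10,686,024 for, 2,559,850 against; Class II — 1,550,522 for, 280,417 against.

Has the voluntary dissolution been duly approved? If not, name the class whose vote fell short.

Class I: 3/4 of 14250789 = 10688091.75, rounded up to 10688092; 10,688,092 required, 10,686,024 in favor — not approved.
Class II: 4/5 of 1937859 = 1550287.20, rounded up to 1550288; 1,550,288 required, 1,550,522 in favor — approved.

Not approved — the Class I shares did not give the required vote.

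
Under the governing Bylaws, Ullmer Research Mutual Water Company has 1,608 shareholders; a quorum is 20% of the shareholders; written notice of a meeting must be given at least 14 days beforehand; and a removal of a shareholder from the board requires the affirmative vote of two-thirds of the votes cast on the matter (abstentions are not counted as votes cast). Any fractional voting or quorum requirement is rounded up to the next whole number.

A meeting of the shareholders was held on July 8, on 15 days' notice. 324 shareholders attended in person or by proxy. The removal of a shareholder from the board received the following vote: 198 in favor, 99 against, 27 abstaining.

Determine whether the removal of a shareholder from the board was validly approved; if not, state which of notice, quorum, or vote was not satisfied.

Valid — all requirements satisfied.

Notice: 15 days given; 14 required. Satisfied.
Quorum: 20% of 1,608 = 321.60, rounded up to 322; 324 present. Satisfied.
Vote: requires two-thirds of the votes cast (324 − 27 abstaining = 297); 2/3 of 297 = 198, so 198 needed; 198 in favor. Satisfied.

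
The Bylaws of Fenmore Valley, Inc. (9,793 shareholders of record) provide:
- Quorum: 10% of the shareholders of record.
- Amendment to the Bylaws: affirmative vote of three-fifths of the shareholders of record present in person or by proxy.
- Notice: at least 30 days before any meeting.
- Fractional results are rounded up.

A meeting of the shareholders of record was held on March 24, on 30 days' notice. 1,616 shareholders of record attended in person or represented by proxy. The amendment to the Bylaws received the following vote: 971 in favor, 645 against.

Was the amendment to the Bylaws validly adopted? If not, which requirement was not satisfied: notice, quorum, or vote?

Valid — all requirements satisfied.

Notice: 30 days given; 30 required. Satisfied.
Quorum: 10% of 9,793 = 979.30, rounded up to 980; 1,616 present. Satisfied.
Vote: requires three-fifths of those present (1,616); 3/5 of 1616 = 969.60, rounded up to 970, so 970 needed; 971 in favor. Satisfied.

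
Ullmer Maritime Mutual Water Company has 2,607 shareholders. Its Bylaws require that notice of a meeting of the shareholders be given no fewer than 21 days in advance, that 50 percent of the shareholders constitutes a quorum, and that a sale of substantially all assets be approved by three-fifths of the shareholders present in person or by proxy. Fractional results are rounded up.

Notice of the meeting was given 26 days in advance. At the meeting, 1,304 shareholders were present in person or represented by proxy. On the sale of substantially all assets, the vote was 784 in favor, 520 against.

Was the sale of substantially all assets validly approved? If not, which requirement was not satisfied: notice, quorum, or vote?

Notice: 26 days given; 21 required. Satisfied.
Quorum: 50% of 2,607 = 1,303.50, rounded up to 1,304; 1,304 present. Satisfied.
Vote: requires three-fifths of those present (1,304); 3/5 of 1304 = 782.40, rounded up to 783, so 783 needed; 784 in favor. Satisfied.

Valid — all requirements satisfied.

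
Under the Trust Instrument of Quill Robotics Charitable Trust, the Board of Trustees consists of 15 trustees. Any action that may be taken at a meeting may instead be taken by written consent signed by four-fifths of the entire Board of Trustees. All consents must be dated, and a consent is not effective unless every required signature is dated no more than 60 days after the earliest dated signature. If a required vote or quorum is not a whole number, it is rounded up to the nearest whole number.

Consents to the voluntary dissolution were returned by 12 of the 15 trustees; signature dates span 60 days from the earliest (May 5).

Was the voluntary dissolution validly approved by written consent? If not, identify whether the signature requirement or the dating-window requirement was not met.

Effective — both the signature and dating-window requirements are satisfied.

Signatures required: four-fifths of 15 — 4/5 of 15 = 12, so 12 needed; 12 signed. Sufficient.
Dating window: the latest signature is 60 days after the earliest; the limit is 60 days. Within the window.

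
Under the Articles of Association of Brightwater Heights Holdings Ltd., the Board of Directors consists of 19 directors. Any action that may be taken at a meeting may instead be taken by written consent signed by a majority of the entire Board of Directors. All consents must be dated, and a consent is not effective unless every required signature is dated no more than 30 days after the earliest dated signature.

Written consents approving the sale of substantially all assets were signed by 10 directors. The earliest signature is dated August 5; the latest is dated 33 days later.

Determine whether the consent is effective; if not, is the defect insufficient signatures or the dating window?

Signatures required: a majority of 19 — a majority of 19 is 10, so 10 needed; 10 signed. Sufficient.
Dating window: the latest signature is 33 days after the earliest; the limit is 30 days. Outside the window.

Not effective — dating-window requirement not satisfied.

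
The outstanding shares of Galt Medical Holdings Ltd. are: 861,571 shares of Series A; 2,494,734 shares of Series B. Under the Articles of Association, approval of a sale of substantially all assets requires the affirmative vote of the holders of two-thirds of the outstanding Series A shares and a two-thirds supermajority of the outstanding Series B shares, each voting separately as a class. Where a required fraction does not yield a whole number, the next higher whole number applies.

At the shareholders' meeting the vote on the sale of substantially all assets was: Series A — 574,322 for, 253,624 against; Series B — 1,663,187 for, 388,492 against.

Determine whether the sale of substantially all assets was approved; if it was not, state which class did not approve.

Series A: 2/3 of 861571 = 574380.67, rounded up to 574381; 574,381 required, 574,322 in favor — not approved.
Series B: 2/3 of 2494734 = 1663156; 1,663,156 required, 1,663,187 in favor — approved.

Not approved — the Series A shares did not give the required vote.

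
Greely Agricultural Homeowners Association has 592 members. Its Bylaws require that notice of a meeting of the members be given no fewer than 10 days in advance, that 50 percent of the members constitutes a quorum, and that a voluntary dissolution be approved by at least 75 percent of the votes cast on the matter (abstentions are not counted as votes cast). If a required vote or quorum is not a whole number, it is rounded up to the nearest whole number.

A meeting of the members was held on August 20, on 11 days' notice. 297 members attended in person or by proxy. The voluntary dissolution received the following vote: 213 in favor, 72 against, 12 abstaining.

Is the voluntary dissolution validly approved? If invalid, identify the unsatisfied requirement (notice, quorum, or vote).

Notice: 11 days given; 10 required. Satisfied.
Quorum: 50% of 592 = 296; 297 present. Satisfied.
Vote: requires three-fourths of the votes cast (297 − 12 abstaining = 285); 3/4 of 285 = 213.75, rounded up to 214, so 214 needed; 213 in favor. Not satisfied.

Invalid — vote requirement not satisfied.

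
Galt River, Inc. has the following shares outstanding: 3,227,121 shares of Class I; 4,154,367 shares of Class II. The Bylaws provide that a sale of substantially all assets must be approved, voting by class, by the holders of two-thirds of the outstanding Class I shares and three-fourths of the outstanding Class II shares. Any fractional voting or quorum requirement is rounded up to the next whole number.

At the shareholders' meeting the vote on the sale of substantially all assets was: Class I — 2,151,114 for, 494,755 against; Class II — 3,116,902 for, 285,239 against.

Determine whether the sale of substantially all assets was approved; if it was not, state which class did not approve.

Not approved — the Class I shares did not give the required vote.

Class I: 2/3 of 3227121 = 2151414; 2,151,414 required, 2,151,114 in favor — not approved.
Class II: 3/4 of 4154367 = 3115775.25, rounded up to 3115776; 3,115,776 required, 3,116,902 in favor — approved.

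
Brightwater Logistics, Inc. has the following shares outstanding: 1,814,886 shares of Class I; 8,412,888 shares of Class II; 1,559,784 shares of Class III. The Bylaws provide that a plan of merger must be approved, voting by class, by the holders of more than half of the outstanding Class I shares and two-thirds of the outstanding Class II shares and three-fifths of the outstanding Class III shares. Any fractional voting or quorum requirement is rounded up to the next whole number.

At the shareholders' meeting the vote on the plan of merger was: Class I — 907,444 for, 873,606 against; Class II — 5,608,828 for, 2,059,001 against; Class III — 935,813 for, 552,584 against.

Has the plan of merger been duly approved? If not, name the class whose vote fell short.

Class I: a majority of 1814886 is 907444; 907,444 required, 907,444 in favor — approved.
Class II: 2/3 of 8412888 = 5608592; 5,608,592 required, 5,608,828 in favor — approved.
Class III: 3/5 of 1559784 = 935870.40, rounded up to 935871; 935,871 required, 935,813 in favor — not approved.

Not approved — the Class III shares did not give the required vote.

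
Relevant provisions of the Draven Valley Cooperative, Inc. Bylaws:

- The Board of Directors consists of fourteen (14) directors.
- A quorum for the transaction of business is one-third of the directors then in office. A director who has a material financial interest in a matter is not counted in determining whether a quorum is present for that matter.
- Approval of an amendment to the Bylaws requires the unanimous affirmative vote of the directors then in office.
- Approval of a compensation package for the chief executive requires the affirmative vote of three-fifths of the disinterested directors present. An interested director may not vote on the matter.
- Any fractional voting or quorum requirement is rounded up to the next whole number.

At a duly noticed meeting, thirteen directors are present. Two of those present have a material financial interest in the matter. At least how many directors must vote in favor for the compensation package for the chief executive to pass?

7

The compensation package for the chief executive requires three-fifths of the disinterested directors present (13 − 2 = 11).
3/5 of 11 = 6.60, rounded up to 7.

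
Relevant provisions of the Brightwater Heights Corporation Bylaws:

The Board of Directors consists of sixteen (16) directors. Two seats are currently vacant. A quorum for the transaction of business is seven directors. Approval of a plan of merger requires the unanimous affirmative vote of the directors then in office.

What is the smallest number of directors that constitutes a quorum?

7

The quorum is fixed at 7.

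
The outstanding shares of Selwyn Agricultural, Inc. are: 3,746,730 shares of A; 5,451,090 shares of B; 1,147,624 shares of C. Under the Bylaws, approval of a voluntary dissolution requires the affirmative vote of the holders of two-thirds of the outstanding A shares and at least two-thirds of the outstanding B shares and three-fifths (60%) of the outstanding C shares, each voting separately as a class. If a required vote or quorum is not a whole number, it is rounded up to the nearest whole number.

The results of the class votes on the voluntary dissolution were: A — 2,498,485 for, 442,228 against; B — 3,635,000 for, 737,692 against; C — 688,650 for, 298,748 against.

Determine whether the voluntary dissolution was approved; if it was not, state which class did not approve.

A: 2/3 of 3746730 = 2497820; 2,497,820 required, 2,498,485 in favor — approved.
B: 2/3 of 5451090 = 3634060; 3,634,060 required, 3,635,000 in favor — approved.
C: 3/5 of 1147624 = 688574.40, rounded up to 688575; 688,575 required, 688,650 in favor — approved.

Approved — every class gave the required vote.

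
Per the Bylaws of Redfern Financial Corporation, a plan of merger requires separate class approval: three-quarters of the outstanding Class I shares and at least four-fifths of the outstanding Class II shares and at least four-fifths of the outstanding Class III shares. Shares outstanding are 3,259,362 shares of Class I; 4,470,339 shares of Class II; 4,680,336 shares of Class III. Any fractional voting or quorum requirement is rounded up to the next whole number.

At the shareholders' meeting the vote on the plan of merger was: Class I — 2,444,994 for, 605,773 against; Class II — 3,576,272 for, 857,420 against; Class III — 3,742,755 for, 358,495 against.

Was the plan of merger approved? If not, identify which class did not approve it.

Class I: 3/4 of 3259362 = 2444521.50, rounded up to 2444522; 2,444,522 required, 2,444,994 in favor — approved.
Class II: 4/5 of 4470339 = 3576271.20, rounded up to 3576272; 3,576,272 required, 3,576,272 in favor — approved.
Class III: 4/5 of 4680336 = 3744268.80, rounded up to 3744269; 3,744,269 required, 3,742,755 in favor — not approved.

Not approved — the Class III shares did not give the required vote.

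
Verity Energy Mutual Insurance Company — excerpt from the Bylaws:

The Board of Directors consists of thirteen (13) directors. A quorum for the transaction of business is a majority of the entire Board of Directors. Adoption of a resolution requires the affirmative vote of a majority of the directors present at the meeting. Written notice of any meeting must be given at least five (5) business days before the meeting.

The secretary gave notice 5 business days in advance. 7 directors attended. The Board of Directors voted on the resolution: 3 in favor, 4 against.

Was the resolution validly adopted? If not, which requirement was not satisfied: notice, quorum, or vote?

Invalid — vote requirement not satisfied.

Notice: 5 business days given; 5 required (5 ≥ 5). Satisfied.
Quorum: 7 present; quorum is 7. Satisfied.
Vote: the resolution requires a majority of the directors present (7). A majority of 7 is 4, so 4 affirmative votes are needed; 3 voted in favor. Not satisfied.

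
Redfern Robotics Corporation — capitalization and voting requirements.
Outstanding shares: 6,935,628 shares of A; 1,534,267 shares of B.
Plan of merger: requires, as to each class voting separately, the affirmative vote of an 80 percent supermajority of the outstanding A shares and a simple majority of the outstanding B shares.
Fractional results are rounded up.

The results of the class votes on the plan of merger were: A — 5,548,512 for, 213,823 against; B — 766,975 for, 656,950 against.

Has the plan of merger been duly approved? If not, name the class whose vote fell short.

Not approved — the B shares did not give the required vote.

A: 4/5 of 6935628 = 5548502.40, rounded up to 5548503; 5,548,503 required, 5,548,512 in favor — approved.
B: a majority of 1534267 is 767134; 767,134 required, 766,975 in favor — not approved.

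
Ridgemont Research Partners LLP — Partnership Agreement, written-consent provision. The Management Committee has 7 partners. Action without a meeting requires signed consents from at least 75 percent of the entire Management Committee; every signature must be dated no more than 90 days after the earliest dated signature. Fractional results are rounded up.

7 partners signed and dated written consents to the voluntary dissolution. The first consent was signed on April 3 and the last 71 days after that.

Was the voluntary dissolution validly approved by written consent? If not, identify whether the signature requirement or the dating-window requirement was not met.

Effective — both the signature and dating-window requirements are satisfied.

Signatures required: at least 75 percent of 7 — 3/4 of 7 = 5.25, rounded up to 6, so 6 needed; 7 signed. Sufficient.
Dating window: the latest signature is 71 days after the earliest; the limit is 90 days. Within the window.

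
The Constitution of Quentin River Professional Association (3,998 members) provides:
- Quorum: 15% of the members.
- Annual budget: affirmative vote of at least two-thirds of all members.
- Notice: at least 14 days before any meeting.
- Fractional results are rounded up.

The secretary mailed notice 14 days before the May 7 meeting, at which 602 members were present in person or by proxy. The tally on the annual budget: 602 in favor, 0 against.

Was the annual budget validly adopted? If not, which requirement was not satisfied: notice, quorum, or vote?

Notice: 14 days given; 14 required. Satisfied.
Quorum: 15% of 3,998 = 599.70, rounded up to 600; 602 present. Satisfied.
Vote: requires two-thirds of all members (3,998); 2/3 of 3998 = 2665.33, rounded up to 2666, so 2,666 needed; 602 in favor. Not satisfied.

Invalid — vote requirement not satisfied.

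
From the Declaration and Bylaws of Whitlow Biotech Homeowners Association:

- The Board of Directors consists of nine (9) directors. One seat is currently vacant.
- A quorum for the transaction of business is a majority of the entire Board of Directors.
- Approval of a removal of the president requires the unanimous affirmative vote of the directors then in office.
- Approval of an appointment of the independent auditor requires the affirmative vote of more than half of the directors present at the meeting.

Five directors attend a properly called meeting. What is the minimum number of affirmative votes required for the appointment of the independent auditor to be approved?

The appointment of the independent auditor requires a majority of the directors present (5).
A majority of 5 is 3.

3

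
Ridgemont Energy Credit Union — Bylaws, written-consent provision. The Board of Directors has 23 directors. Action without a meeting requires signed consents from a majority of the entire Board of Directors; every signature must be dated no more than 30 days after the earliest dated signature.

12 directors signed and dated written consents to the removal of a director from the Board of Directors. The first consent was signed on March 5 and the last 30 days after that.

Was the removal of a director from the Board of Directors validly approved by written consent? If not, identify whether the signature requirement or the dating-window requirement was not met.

Signatures required: a majority of 23 — a majority of 23 is 12, so 12 needed; 12 signed. Sufficient.
Dating window: the latest signature is 30 days after the earliest; the limit is 30 days. Within the window.

Effective — both the signature and dating-window requirements are satisfied.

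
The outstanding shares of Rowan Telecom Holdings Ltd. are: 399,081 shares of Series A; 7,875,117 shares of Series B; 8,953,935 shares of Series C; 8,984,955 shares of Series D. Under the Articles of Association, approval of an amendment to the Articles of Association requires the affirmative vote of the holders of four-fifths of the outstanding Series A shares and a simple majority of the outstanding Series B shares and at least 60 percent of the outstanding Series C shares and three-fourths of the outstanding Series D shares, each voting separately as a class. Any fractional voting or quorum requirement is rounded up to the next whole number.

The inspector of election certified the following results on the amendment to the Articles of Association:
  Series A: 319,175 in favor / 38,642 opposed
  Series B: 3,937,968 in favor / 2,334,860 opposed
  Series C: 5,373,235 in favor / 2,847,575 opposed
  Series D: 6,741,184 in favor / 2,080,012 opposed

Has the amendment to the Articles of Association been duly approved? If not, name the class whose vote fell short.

Not approved — the Series A shares did not give the required vote.

Series A: 4/5 of 399081 = 319264.80, rounded up to 319265; 319,265 required, 319,175 in favor — not approved.
Series B: a majority of 7875117 is 3937559; 3,937,559 required, 3,937,968 in favor — approved.
Series C: 3/5 of 8953935 = 5372361; 5,372,361 required, 5,373,235 in favor — approved.
Series D: 3/4 of 8984955 = 6738716.25, rounded up to 6738717; 6,738,717 required, 6,741,184 in favor — approved.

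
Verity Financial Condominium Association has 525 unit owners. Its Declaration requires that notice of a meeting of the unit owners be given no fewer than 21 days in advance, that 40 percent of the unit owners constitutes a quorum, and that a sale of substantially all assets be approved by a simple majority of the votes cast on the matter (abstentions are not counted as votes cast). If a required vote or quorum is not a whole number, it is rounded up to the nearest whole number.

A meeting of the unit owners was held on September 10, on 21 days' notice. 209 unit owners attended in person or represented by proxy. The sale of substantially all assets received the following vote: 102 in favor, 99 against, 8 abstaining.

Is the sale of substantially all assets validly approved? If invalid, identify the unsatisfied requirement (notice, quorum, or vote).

Notice: 21 days given; 21 required. Satisfied.
Quorum: 40% of 525 = 210; 209 present. Not satisfied.
Vote: requires a majority of the votes cast (209 − 8 abstaining = 201); a majority of 201 is 101, so 101 needed; 102 in favor. Satisfied.

Invalid — quorum requirement not satisfied.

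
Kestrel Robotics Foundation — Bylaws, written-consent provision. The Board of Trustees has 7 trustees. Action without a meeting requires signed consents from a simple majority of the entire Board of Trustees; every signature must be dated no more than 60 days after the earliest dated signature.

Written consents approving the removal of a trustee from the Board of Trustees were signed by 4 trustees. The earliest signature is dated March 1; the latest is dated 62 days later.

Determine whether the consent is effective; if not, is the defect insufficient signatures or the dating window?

Not effective — dating-window requirement not satisfied.

Signatures required: a simple majority of 7 — a majority of 7 is 4, so 4 needed; 4 signed. Sufficient.
Dating window: the latest signature is 62 days after the earliest; the limit is 60 days. Outside the window.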